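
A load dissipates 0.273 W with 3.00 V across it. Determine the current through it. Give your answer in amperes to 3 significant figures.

0.0910 A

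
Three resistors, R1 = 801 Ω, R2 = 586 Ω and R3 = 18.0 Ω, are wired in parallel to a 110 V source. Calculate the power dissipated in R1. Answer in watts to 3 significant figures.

15.1 W

Every branch has 110 V across it, so for R1 the power is simply V²/R.
P_R1 = V² / R1 = (110)² / 801 Ω = 15.11 W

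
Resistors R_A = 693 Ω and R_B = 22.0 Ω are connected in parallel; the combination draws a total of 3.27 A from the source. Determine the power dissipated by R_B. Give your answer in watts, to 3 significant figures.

The branches share the same voltage, but only the total current is given — find V from the equivalent resistance first.
1/R_eq = 1/693 + 1/22.0 ⇒ R_eq = 21.32 Ω
V = I_total × R_eq = 3.270 × 21.32 = 69.73 V
P_R_B = V² / R_B = (69.73)² / 22.0 = 221.0 W

221 W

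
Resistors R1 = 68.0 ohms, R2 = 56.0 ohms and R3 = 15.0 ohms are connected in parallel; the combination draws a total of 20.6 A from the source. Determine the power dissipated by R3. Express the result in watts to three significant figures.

2870 W

We need the common branch voltage; get it from I_total × R_eq, then P = V²/R for the branch.
1/R_eq = 1/68.0 + 1/56.0 + 1/15.0 ⇒ R_eq = 10.08 Ω
V = I_total × R_eq = 20.60 × 10.08 = 207.6 V
P_R3 = V² / R3 = (207.6)² / 15.0 = 2873 W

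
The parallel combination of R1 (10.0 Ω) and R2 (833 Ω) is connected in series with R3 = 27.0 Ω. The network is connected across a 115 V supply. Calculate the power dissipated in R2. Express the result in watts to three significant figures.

1.14 W

First find R_p for the parallel pair, then treat R_p + R3 as a series loop.
R_p = (10.0×833)/(10.0+833) = 9.881 Ω
R_total = R_p + 27.0 = 9.881 + 27.0 = 36.88 Ω
I = V / R_total = 115 / 36.88 = 3.118 A
Voltage across the parallel pair: V_p = I × R_p = 3.118 × 9.881 = 30.81 V
Use P = V²/R for R2 with V = V_p.
P_R2 = (30.81)² / 833 = 1.140 W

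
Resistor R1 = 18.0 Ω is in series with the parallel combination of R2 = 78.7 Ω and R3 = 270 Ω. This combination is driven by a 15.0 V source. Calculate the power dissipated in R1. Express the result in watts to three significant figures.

Replace R2 and R3 with their parallel equivalent so the circuit becomes R1 in series with R_p.
R_p = (78.7×270)/(78.7+270) = 60.94 Ω
R_total = 18.0 + 60.94 = 78.94 Ω
I = V / R_total = 15.0 / 78.94 = 0.1900 A
All the current flows through R1; use P = I²R.
P_R1 = (0.1900)² × 18.0 = 0.6500 W

0.650 W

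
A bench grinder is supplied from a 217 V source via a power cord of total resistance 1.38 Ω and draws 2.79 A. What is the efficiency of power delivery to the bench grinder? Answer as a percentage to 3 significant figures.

The power cord carries the full 2.79 A.
P_line = I² R_line = (2.790)² × 1.38 = 10.74 W
P_source = V I = 217 × 2.790 = 605.4 W; P_load = 594.7 W
η = P_load / P_source = 594.7 / 605.4 = 0.9823

98.2 %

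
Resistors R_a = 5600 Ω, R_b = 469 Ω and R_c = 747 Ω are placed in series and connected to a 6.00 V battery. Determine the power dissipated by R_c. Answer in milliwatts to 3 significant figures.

Every series element carries the same I. Get I from the total resistance, then P = I² × R_c.
R_total = 5600 + 469 + 747 = 6816 Ω
I = V / R_total = 6.00 / 6816 = 0.0008803 A
P_R_c = I² × R_c = (0.0008803)² × 747 = 0.0005788 W

0.579 mW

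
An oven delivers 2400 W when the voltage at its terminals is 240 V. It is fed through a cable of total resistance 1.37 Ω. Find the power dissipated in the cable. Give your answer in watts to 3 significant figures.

137 W

The cable is a series resistance carrying the load current; its dissipation is I²R_line.
I = P / V = 2400 / 240 = 10.00 A through the cable.
P_line = I² R_line = (10.00)² × 1.37 = 137.0 W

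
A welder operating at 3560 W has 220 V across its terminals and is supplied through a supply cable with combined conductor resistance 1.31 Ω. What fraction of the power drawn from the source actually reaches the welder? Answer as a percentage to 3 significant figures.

91.2 %

I = P / V = 3560 / 220 = 16.18 A through the supply cable.
P_line = I² R_line = (16.18)² × 1.31 = 343.0 W
P_source = P_load + P_line = 3560 + 343.0 = 3903 W
η = P_load / P_source = 3560 / 3903 = 0.9121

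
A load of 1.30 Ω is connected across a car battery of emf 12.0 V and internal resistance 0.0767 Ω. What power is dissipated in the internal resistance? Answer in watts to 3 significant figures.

5.83 W

Internal loss is I²r, with I set by the total series resistance r+R.
I = ε / (r + R) = 12.0 / (0.0767 + 1.30) = 8.716 A
P_int = I² r = (8.716)² × 0.0767 = 5.827 W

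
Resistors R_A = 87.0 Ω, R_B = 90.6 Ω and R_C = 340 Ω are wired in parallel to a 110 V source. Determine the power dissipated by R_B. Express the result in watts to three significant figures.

The supply voltage appears across each parallel branch — just use P = V²/R_B.
P_R_B = V² / R_B = (110)² / 90.6 Ω = 133.6 W

134 W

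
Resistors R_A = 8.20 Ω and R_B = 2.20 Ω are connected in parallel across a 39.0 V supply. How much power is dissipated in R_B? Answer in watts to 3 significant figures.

691 W

Parallel branches share the same voltage; P = V²/R gives the branch power in one step.
P_R_B = V² / R_B = (39.0)² / 2.20 Ω = 691.4 W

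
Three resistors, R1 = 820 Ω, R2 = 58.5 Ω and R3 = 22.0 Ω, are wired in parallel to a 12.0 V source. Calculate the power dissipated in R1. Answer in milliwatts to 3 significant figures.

Every branch has 12.0 V across it, so for R1 the power is simply V²/R.
P_R1 = V² / R1 = (12.0)² / 820 Ω = 0.1756 W

176 mW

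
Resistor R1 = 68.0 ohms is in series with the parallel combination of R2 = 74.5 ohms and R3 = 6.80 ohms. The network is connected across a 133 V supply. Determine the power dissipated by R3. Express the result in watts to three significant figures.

Replace R2 and R3 with their parallel equivalent so the circuit becomes R1 in series with R_p.
R_p = (74.5×6.80)/(74.5+6.80) = 6.231 Ω
R_total = 68.0 + 6.231 = 74.23 Ω
I = V / R_total = 133 / 74.23 = 1.792 A
Voltage across the parallel pair: V_p = I × R_p = 1.792 × 6.231 = 11.16 V
R3 is across V_p, so use P = V²/R for that branch.
P_R3 = (11.16)² / 6.80 = 18.33 W

18.3 W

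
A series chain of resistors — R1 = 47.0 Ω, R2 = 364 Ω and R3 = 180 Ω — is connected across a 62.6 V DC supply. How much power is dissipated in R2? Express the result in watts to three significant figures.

4.08 W

Series elements share the same current, so find I first, then use P = I²R.
R_total = 47.0 + 364 + 180 = 591.0 Ω
I = V / R_total = 62.6 / 591.0 = 0.1059 A
P_R2 = I² × R2 = (0.1059)² × 364 = 4.084 W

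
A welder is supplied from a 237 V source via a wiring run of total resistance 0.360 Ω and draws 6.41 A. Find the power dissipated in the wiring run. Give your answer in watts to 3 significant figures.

Line loss is just I²R for the cable — we know both I and R_line directly.
The wiring run carries the full 6.41 A.
P_line = I² R_line = (6.410)² × 0.360 = 14.79 W

14.8 W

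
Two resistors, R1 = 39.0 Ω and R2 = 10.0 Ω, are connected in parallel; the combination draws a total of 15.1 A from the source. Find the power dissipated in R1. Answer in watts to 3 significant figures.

We need the common branch voltage; get it from I_total × R_eq, then P = V²/R for the branch.
1/R_eq = 1/39.0 + 1/10.0 ⇒ R_eq = 7.959 Ω
V = I_total × R_eq = 15.10 × 7.959 = 120.2 V
P_R1 = V² / R1 = (120.2)² / 39.0 = 370.4 W

370 W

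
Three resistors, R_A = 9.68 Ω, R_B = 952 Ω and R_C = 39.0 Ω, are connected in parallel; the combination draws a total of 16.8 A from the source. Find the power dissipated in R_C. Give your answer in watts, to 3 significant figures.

428 W

Parallel branches share V, not I — compute V via R_eq, then use V²/R for the target branch.
1/R_eq = 1/9.68 + 1/952 + 1/39.0 ⇒ R_eq = 7.692 Ω
V = I_total × R_eq = 16.80 × 7.692 = 129.2 V
P_R_C = V² / R_C = (129.2)² / 39.0 = 428.2 W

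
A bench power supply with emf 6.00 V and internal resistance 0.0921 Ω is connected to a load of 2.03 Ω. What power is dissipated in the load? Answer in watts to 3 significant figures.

16.2 W

The internal resistance and the load are in series, so the same I flows through both; get I from ε/(r+R), then I²R for the load.
I = ε / (r + R) = 6.00 / (0.0921 + 2.03) = 2.827 A
P_load = I² R = (2.827)² × 2.03 = 16.23 W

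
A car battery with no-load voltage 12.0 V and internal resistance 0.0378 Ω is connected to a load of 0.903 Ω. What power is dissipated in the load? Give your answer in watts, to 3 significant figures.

147 W

Find the circuit current first, then P = I²R for the load (series elements share I).
I = ε / (r + R) = 12.0 / (0.0378 + 0.903) = 12.76 A
P_load = I² R = (12.76)² × 0.903 = 146.9 W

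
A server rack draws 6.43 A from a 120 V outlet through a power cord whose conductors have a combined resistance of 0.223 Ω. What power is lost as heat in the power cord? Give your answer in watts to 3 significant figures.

The power cord and load are in series, so the same current flows in both; the loss is I²R_line.
The power cord carries the full 6.43 A.
P_line = I² R_line = (6.430)² × 0.223 = 9.220 W

9.22 W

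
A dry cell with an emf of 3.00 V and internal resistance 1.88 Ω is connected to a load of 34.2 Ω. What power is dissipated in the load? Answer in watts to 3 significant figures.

0.236 W

Load and internal resistance form a series loop — compute the loop current, then the load power via I²R.
I = ε / (r + R) = 3.00 / (1.88 + 34.2) = 0.08315 A
P_load = I² R = (0.08315)² × 34.2 = 0.2364 W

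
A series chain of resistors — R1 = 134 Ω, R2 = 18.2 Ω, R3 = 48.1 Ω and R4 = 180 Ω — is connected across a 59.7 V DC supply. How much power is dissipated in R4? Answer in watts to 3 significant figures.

Series elements share the same current, so find I first, then use P = I²R.
R_total = 134 + 18.2 + 48.1 + 180 = 380.3 Ω
I = V / R_total = 59.7 / 380.3 = 0.1570 A
P_R4 = I² × R4 = (0.1570)² × 180 = 4.436 W

4.44 W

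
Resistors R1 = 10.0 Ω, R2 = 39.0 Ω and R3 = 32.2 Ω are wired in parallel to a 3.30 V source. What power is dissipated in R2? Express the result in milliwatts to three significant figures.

The supply voltage appears across each parallel branch — just use P = V²/R2.
P_R2 = V² / R2 = (3.30)² / 39.0 Ω = 0.2792 W

279 mW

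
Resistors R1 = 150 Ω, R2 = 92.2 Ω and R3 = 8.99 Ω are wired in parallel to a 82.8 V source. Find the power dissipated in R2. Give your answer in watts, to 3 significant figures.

74.4 W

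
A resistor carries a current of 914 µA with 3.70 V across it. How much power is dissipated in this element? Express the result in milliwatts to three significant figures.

Both the voltage across and the current through the element are known, so P = V I applies directly.
P = 3.70 V × 0.0009140 A = 0.003382 W

3.38 mW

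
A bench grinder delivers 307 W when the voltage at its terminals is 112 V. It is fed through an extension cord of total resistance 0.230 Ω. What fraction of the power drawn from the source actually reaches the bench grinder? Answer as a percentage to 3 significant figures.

99.4 %

I = P / V = 307 / 112 = 2.741 A through the extension cord.
P_line = I² R_line = (2.741)² × 0.230 = 1.728 W
P_source = P_load + P_line = 307.0 + 1.728 = 308.7 W
η = P_load / P_source = 307.0 / 308.7 = 0.9944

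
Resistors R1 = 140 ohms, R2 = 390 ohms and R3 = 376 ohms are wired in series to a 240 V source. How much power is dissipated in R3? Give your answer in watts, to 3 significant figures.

26.4 W

In a series string the same current flows through every resistor — find that current, then P = I²R for the one we want.
R_total = 140 + 390 + 376 = 906.0 Ω
I = V / R_total = 240 / 906.0 = 0.2649 A
P_R3 = I² × R3 = (0.2649)² × 376 = 26.38 W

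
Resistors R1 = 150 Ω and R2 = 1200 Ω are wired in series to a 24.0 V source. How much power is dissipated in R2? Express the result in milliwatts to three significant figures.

Since the resistors are in series they all carry the loop current I = V/R_total; the power in any one is I²R.
R_total = 150 + 1200 = 1350 Ω
I = V / R_total = 24.0 / 1350 = 0.01778 A
P_R2 = I² × R2 = (0.01778)² × 1200 = 0.3793 W

379 mW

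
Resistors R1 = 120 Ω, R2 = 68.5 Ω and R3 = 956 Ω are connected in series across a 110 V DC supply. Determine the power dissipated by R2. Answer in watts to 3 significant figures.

In a series string the same current flows through every resistor — find that current, then P = I²R for the one we want.
R_total = 120 + 68.5 + 956 = 1144 Ω
I = V / R_total = 110 / 1144 = 0.09611 A
P_R2 = I² × R2 = (0.09611)² × 68.5 = 0.6328 W

0.633 W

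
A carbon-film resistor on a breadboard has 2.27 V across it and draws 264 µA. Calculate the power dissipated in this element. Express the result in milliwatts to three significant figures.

0.599 mW

V and I are known directly — P = V I, no intermediate step needed.
P = 2.27 V × 0.0002640 A = 0.0005993 W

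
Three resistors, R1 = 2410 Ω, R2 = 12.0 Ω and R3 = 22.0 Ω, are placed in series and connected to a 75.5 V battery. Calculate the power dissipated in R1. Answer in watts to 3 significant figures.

In a series string the same current flows through every resistor — find that current, then P = I²R for the one we want.
R_total = 2410 + 12.0 + 22.0 = 2444 Ω
I = V / R_total = 75.5 / 2444 = 0.03089 A
P_R1 = I² × R1 = (0.03089)² × 2410 = 2.300 W

2.30 W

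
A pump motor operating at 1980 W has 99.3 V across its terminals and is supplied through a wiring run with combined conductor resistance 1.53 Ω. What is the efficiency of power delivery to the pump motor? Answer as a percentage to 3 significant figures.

I = P / V = 1980 / 99.3 = 19.94 A through the wiring run.
P_line = I² R_line = (19.94)² × 1.53 = 608.3 W
P_source = P_load + P_line = 1980 + 608.3 = 2588 W
η = P_load / P_source = 1980 / 2588 = 0.7650

76.5 %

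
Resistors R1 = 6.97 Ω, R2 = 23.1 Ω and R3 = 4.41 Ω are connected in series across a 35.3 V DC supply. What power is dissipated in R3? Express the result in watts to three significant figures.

In a series string the same current flows through every resistor — find that current, then P = I²R for the one we want.
R_total = 6.97 + 23.1 + 4.41 = 34.48 Ω
I = V / R_total = 35.3 / 34.48 = 1.024 A
P_R3 = I² × R3 = (1.024)² × 4.41 = 4.622 W

4.62 W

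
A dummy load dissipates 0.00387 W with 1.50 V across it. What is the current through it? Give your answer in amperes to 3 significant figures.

Rearranging the power relation for the two known quantities gives I = P / V.
I = 0.00387 / 1.50 = 0.002580 A

0.00258 A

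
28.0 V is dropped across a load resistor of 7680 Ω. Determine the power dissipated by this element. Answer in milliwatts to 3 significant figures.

102 mW

With V across and R both known, P = V²/R gives the dissipation directly.
P = (28.0 V)² / 7680 Ω = 0.1021 W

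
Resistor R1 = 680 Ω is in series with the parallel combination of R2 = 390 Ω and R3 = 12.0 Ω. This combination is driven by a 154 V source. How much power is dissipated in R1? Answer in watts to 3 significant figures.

33.7 W

First combine the parallel branches into one equivalent R_p, then R1 + R_p is a series pair.
R_p = (390×12.0)/(390+12.0) = 11.64 Ω
R_total = 680 + 11.64 = 691.6 Ω
I = V / R_total = 154 / 691.6 = 0.2227 A
R1 carries the full series current, so P = I²R.
P_R1 = (0.2227)² × 680 = 33.71 W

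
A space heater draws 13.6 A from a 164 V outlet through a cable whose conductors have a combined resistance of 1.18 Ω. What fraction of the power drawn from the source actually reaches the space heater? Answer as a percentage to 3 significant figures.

The cable carries the full 13.6 A.
P_line = I² R_line = (13.60)² × 1.18 = 218.3 W
P_source = V I = 164 × 13.60 = 2230 W; P_load = 2012 W
η = P_load / P_source = 2012 / 2230 = 0.9021

90.2 %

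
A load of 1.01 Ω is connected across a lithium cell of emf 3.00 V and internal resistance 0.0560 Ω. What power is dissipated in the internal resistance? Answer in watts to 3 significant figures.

The source's internal resistance is just another series element carrying I; its dissipation is I²r.
I = ε / (r + R) = 3.00 / (0.0560 + 1.01) = 2.814 A
P_int = I² r = (2.814)² × 0.0560 = 0.4435 W

0.444 W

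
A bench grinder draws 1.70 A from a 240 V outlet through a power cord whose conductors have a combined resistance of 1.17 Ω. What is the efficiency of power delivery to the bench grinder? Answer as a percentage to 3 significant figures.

99.2 %

The power cord carries the full 1.70 A.
P_line = I² R_line = (1.700)² × 1.17 = 3.381 W
P_source = V I = 240 × 1.700 = 408.0 W; P_load = 404.6 W
η = P_load / P_source = 404.6 / 408.0 = 0.9917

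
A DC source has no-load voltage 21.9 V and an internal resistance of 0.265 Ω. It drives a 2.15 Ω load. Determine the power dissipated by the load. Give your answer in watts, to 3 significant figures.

177 W

With r and R in series, I = ε/(r+R); the load dissipates I²R.
I = ε / (r + R) = 21.9 / (0.265 + 2.15) = 9.068 A
P_load = I² R = (9.068)² × 2.15 = 176.8 W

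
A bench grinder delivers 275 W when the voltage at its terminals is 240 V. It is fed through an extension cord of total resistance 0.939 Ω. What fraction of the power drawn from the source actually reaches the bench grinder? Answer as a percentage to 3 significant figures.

99.6 %

I = P / V = 275 / 240 = 1.146 A through the extension cord.
P_line = I² R_line = (1.146)² × 0.939 = 1.233 W
P_source = P_load + P_line = 275.0 + 1.233 = 276.2 W
η = P_load / P_source = 275.0 / 276.2 = 0.9955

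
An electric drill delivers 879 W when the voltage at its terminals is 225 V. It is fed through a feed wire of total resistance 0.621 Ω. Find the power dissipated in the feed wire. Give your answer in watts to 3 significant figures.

9.48 W

The feed wire and load are in series, so the same current flows in both; the loss is I²R_line.
I = P / V = 879 / 225 = 3.907 A through the feed wire.
P_line = I² R_line = (3.907)² × 0.621 = 9.478 W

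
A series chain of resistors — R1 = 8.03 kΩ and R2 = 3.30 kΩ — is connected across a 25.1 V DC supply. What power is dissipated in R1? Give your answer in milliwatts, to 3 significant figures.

Since the resistors are in series they all carry the loop current I = V/R_total; the power in any one is I²R.
R_total = (8.03 + 3.30) kΩ = 11330 Ω
I = V / R_total = 25.1 / 11330 = 0.002215 A
P_R1 = I² × R1 = (0.002215)² × 8030 = 0.03941 W

39.4 mW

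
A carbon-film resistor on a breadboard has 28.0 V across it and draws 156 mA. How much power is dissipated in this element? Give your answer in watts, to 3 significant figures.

4.37 W

Both the voltage across and the current through the element are known, so P = V I applies directly.
P = 28.0 V × 0.1560 A = 4.368 W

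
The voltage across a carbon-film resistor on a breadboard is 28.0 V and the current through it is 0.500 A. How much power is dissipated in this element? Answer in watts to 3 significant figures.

Since both terminal voltage and current are stated, P = V I gives the power in one step.
P = 28.0 V × 0.5000 A = 14.00 W

14.0 W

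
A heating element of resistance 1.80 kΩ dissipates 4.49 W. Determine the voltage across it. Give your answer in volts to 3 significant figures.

89.9 V

Inverting the appropriate power form: V = √(P R).
V = √(4.49 × 1800) = 89.90 V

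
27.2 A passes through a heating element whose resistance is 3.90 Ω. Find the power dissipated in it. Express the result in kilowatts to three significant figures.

2.89 kW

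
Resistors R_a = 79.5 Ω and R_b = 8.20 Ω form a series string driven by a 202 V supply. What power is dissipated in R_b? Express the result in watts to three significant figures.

The current is common to all series resistors; compute it, then apply P = I²R for the target.
R_total = 79.5 + 8.20 = 87.70 Ω
I = V / R_total = 202 / 87.70 = 2.303 A
P_R_b = I² × R_b = (2.303)² × 8.20 = 43.50 W

43.5 W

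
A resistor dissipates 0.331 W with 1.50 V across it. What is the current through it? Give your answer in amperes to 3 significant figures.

0.221 A

Inverting the appropriate power form: I = P / V.
I = 0.331 / 1.50 = 0.2207 A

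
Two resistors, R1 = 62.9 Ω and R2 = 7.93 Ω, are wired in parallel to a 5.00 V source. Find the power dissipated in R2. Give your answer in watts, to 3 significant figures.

Each parallel branch sees the full supply voltage, so P = V²/R applies directly to the target branch.
P_R2 = V² / R2 = (5.00)² / 7.93 Ω = 3.153 W

3.15 W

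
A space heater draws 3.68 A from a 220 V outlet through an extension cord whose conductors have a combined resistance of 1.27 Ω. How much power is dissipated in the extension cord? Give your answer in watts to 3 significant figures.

17.2 W

The extension cord and load are in series, so the same current flows in both; the loss is I²R_line.
The extension cord carries the full 3.68 A.
P_line = I² R_line = (3.680)² × 1.27 = 17.20 W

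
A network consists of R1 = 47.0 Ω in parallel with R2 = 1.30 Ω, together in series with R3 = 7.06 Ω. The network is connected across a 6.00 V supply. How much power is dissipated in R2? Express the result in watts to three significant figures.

Combine R1 and R2 into their parallel equivalent first, reducing the network to two series resistors.
R_p = (47.0×1.30)/(47.0+1.30) = 1.265 Ω
R_total = R_p + 7.06 = 1.265 + 7.06 = 8.325 Ω
I = V / R_total = 6.00 / 8.325 = 0.7207 A
Voltage across the parallel pair: V_p = I × R_p = 0.7207 × 1.265 = 0.9117 V
R2 sits across V_p; its power is V_p²/R.
P_R2 = (0.9117)² / 1.30 = 0.6394 W

0.639 W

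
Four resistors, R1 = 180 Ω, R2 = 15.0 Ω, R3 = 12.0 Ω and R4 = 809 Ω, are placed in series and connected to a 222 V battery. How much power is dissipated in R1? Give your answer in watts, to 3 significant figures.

Series elements share the same current, so find I first, then use P = I²R.
R_total = 180 + 15.0 + 12.0 + 809 = 1016 Ω
I = V / R_total = 222 / 1016 = 0.2185 A
P_R1 = I² × R1 = (0.2185)² × 180 = 8.594 W

8.59 W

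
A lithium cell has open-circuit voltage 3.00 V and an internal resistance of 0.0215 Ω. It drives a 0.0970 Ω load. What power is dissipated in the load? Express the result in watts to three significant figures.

62.2 W

The internal resistance and the load are in series, so the same I flows through both; get I from ε/(r+R), then I²R for the load.
I = ε / (r + R) = 3.00 / (0.0215 + 0.0970) = 25.32 A
P_load = I² R = (25.32)² × 0.0970 = 62.17 W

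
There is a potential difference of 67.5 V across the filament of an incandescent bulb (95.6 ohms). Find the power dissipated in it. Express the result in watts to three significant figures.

47.7 W

V and R are stated; P = V²/R avoids computing the current.
P = (67.5 V)² / 95.6 Ω = 47.66 W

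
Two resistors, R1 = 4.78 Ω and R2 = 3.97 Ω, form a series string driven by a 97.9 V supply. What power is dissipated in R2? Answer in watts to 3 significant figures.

497 W

Since the resistors are in series they all carry the loop current I = V/R_total; the power in any one is I²R.
R_total = 4.78 + 3.97 = 8.750 Ω
I = V / R_total = 97.9 / 8.750 = 11.19 A
P_R2 = I² × R2 = (11.19)² × 3.97 = 497.0 W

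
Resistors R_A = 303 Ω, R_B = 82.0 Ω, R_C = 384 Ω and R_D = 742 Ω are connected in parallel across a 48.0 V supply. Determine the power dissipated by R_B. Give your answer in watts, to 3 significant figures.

The supply voltage appears across each parallel branch — just use P = V²/R_B.
P_R_B = V² / R_B = (48.0)² / 82.0 Ω = 28.10 W

28.1 W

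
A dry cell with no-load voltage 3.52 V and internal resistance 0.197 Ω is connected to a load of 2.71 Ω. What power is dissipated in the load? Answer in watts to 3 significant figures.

With r and R in series, I = ε/(r+R); the load dissipates I²R.
I = ε / (r + R) = 3.52 / (0.197 + 2.71) = 1.211 A
P_load = I² R = (1.211)² × 2.71 = 3.973 W

3.97 W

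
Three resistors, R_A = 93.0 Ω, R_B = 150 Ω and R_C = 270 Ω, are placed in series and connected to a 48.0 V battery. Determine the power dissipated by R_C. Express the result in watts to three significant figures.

2.36 W

Series elements share the same current, so find I first, then use P = I²R.
R_total = 93.0 + 150 + 270 = 513.0 Ω
I = V / R_total = 48.0 / 513.0 = 0.09357 A
P_R_C = I² × R_C = (0.09357)² × 270 = 2.364 W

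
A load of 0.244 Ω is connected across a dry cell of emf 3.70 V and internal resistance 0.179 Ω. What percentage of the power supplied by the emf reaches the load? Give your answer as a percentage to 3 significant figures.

η = P_load/(P_load+P_int) = I²R/(I²R+I²r) = R/(R+r) — the I² cancels for series elements.
η = R / (R + r) = 0.244 / (0.244 + 0.179) = 0.5768

57.7 %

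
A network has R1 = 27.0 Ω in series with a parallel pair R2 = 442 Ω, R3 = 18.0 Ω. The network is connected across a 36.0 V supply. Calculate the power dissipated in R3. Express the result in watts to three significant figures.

11.0 W

Replace R2 and R3 with their parallel equivalent so the circuit becomes R1 in series with R_p.
R_p = (442×18.0)/(442+18.0) = 17.30 Ω
R_total = 27.0 + 17.30 = 44.30 Ω
I = V / R_total = 36.0 / 44.30 = 0.8127 A
Voltage across the parallel pair: V_p = I × R_p = 0.8127 × 17.30 = 14.06 V
With V_p across R3, its power is V_p²/R3.
P_R3 = (14.06)² / 18.0 = 10.98 W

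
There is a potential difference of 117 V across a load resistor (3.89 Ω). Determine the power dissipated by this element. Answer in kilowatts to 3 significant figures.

3.52 kW

We know the drop across the element and its resistance — P = V²/R, one step.
P = (117 V)² / 3.89 Ω = 3519 W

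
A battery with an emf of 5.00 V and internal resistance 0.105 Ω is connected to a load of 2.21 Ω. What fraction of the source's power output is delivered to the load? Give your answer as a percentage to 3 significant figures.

95.5 %

Both r and R carry the same current, so the power split is just the resistance split: η = R/(R+r).
η = R / (R + r) = 2.21 / (2.21 + 0.105) = 0.9546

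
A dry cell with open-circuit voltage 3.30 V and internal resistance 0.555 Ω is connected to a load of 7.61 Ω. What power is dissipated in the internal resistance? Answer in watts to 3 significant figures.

0.0907 W

The source's internal resistance is just another series element carrying I; its dissipation is I²r.
I = ε / (r + R) = 3.30 / (0.555 + 7.61) = 0.4042 A
P_int = I² r = (0.4042)² × 0.555 = 0.09066 W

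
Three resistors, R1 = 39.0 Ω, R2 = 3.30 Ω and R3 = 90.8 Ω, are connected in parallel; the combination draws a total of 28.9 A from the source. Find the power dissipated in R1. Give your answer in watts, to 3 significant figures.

186 W

Parallel branches share V, not I — compute V via R_eq, then use V²/R for the target branch.
1/R_eq = 1/39.0 + 1/3.30 + 1/90.8 ⇒ R_eq = 2.944 Ω
V = I_total × R_eq = 28.90 × 2.944 = 85.08 V
P_R1 = V² / R1 = (85.08)² / 39.0 = 185.6 W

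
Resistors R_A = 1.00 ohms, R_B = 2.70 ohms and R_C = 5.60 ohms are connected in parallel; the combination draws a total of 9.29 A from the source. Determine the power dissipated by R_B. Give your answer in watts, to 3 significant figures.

13.3 W

We need the common branch voltage; get it from I_total × R_eq, then P = V²/R for the branch.
1/R_eq = 1/1.00 + 1/2.70 + 1/5.60 ⇒ R_eq = 0.6456 Ω
V = I_total × R_eq = 9.290 × 0.6456 = 5.998 V
P_R_B = V² / R_B = (5.998)² / 2.70 = 13.32 W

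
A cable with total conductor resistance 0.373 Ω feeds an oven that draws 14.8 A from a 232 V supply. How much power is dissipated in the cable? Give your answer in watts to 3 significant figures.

81.7 W

The cable is a series resistance carrying the load current; its dissipation is I²R_line.
The cable carries the full 14.8 A.
P_line = I² R_line = (14.80)² × 0.373 = 81.70 W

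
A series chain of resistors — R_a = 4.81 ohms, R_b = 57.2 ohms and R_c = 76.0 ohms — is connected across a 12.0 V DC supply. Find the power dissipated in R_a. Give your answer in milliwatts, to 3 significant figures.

36.4 mW

Since the resistors are in series they all carry the loop current I = V/R_total; the power in any one is I²R.
R_total = 4.81 + 57.2 + 76.0 = 138.0 Ω
I = V / R_total = 12.0 / 138.0 = 0.08695 A
P_R_a = I² × R_a = (0.08695)² × 4.81 = 0.03637 W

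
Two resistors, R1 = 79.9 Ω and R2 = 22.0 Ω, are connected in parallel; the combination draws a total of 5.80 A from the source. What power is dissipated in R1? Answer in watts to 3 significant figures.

Parallel branches share V, not I — compute V via R_eq, then use V²/R for the target branch.
1/R_eq = 1/79.9 + 1/22.0 ⇒ R_eq = 17.25 Ω
V = I_total × R_eq = 5.800 × 17.25 = 100.1 V
P_R1 = V² / R1 = (100.1)² / 79.9 = 125.3 W

125 W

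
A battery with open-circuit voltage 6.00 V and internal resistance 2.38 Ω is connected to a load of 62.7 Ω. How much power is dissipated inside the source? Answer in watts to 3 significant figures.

0.0202 W

Internal loss is I²r, with I set by the total series resistance r+R.
I = ε / (r + R) = 6.00 / (2.38 + 62.7) = 0.09219 A
P_int = I² r = (0.09219)² × 2.38 = 0.02023 W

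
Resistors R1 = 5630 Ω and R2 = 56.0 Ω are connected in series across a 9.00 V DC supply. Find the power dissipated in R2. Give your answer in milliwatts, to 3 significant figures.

0.140 mW

Series elements share the same current, so find I first, then use P = I²R.
R_total = 5630 + 56.0 = 5686 Ω
I = V / R_total = 9.00 / 5686 = 0.001583 A
P_R2 = I² × R2 = (0.001583)² × 56.0 = 0.0001403 W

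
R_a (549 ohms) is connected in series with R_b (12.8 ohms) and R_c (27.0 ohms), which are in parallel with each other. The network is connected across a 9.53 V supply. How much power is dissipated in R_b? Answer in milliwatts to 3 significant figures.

First combine the parallel branches into one equivalent R_p, then R_a + R_p is a series pair.
R_p = (12.8×27.0)/(12.8+27.0) = 8.683 Ω
R_total = 549 + 8.683 = 557.7 Ω
I = V / R_total = 9.53 / 557.7 = 0.01709 A
Voltage across the parallel pair: V_p = I × R_p = 0.01709 × 8.683 = 0.1484 V
R_b sees V_p directly, so P = V_p² / R_b.
P_R_b = (0.1484)² / 12.8 = 0.001720 W

1.72 mW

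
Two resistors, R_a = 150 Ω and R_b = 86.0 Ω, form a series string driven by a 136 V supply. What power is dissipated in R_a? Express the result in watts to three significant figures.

Series elements share the same current, so find I first, then use P = I²R.
R_total = 150 + 86.0 = 236.0 Ω
I = V / R_total = 136 / 236.0 = 0.5763 A
P_R_a = I² × R_a = (0.5763)² × 150 = 49.81 W

49.8 W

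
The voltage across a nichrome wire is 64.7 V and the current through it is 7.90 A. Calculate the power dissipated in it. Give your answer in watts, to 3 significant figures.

511 W

Since both terminal voltage and current are stated, P = V I gives the power in one step.
P = 64.7 V × 7.900 A = 511.1 W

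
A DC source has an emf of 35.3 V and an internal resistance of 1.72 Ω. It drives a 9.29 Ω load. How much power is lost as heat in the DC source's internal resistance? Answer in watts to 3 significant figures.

17.7 W

Internal loss is I²r, with I set by the total series resistance r+R.
I = ε / (r + R) = 35.3 / (1.72 + 9.29) = 3.206 A
P_int = I² r = (3.206)² × 1.72 = 17.68 W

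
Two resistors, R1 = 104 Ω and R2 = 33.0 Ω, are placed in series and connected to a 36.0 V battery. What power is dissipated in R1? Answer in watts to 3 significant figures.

7.18 W

Since the resistors are in series they all carry the loop current I = V/R_total; the power in any one is I²R.
R_total = 104 + 33.0 = 137.0 Ω
I = V / R_total = 36.0 / 137.0 = 0.2628 A
P_R1 = I² × R1 = (0.2628)² × 104 = 7.181 W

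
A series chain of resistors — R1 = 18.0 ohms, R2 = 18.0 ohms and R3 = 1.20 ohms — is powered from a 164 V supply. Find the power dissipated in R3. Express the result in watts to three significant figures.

The current is common to all series resistors; compute it, then apply P = I²R for the target.
R_total = 18.0 + 18.0 + 1.20 = 37.20 Ω
I = V / R_total = 164 / 37.20 = 4.409 A
P_R3 = I² × R3 = (4.409)² × 1.20 = 23.32 W

23.3 W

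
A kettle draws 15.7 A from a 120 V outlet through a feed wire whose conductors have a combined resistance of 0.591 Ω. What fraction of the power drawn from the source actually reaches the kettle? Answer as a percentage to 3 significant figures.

92.3 %

The feed wire carries the full 15.7 A.
P_line = I² R_line = (15.70)² × 0.591 = 145.7 W
P_source = V I = 120 × 15.70 = 1884 W; P_load = 1738 W
η = P_load / P_source = 1738 / 1884 = 0.9227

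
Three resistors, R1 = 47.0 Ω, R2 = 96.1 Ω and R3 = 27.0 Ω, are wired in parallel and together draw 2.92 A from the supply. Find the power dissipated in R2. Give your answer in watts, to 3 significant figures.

18.8 W

The branches share the same voltage, but only the total current is given — find V from the equivalent resistance first.
1/R_eq = 1/47.0 + 1/96.1 + 1/27.0 ⇒ R_eq = 14.55 Ω
V = I_total × R_eq = 2.920 × 14.55 = 42.49 V
P_R2 = V² / R2 = (42.49)² / 96.1 = 18.79 W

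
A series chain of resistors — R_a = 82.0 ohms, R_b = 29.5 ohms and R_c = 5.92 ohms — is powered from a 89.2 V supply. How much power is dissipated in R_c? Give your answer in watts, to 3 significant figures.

Since the resistors are in series they all carry the loop current I = V/R_total; the power in any one is I²R.
R_total = 82.0 + 29.5 + 5.92 = 117.4 Ω
I = V / R_total = 89.2 / 117.4 = 0.7597 A
P_R_c = I² × R_c = (0.7597)² × 5.92 = 3.416 W

3.42 W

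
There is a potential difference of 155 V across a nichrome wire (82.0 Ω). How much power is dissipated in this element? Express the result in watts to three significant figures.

Voltage and resistance are given, so P = V²/R is the one-step route.
P = (155 V)² / 82.0 Ω = 293.0 W

293 W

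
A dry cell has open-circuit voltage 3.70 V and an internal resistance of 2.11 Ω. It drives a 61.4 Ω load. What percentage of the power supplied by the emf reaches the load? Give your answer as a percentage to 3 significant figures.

96.7 %

The source delivers εI, of which I²R reaches the load and I²r is lost; since I is common, η = R/(R+r).
η = R / (R + r) = 61.4 / (61.4 + 2.11) = 0.9668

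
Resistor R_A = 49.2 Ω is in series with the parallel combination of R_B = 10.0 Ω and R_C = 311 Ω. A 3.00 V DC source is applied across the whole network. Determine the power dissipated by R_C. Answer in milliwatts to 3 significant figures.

First combine the parallel branches into one equivalent R_p, then R_A + R_p is a series pair.
R_p = (10.0×311)/(10.0+311) = 9.688 Ω
R_total = 49.2 + 9.688 = 58.89 Ω
I = V / R_total = 3.00 / 58.89 = 0.05094 A
Voltage across the parallel pair: V_p = I × R_p = 0.05094 × 9.688 = 0.4936 V
R_C is across V_p, so use P = V²/R for that branch.
P_R_C = (0.4936)² / 311 = 0.0007833 W

0.783 mW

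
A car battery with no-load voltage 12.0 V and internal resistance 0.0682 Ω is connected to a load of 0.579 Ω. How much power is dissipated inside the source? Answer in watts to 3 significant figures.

The internal resistance carries the same current as the load; P_int = I²r.
I = ε / (r + R) = 12.0 / (0.0682 + 0.579) = 18.54 A
P_int = I² r = (18.54)² × 0.0682 = 23.45 W

23.4 W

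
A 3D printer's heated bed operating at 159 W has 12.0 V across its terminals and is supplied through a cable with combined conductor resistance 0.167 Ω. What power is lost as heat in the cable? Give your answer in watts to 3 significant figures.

29.3 W

The cable is a series resistance carrying the load current; its dissipation is I²R_line.
I = P / V = 159 / 12.0 = 13.25 A through the cable.
P_line = I² R_line = (13.25)² × 0.167 = 29.32 W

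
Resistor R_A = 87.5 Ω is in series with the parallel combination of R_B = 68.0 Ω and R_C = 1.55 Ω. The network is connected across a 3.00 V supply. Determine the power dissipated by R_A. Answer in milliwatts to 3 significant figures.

99.4 mW

Reduce the parallel pair to R_p first; the network is then a simple series string.
R_p = (68.0×1.55)/(68.0+1.55) = 1.515 Ω
R_total = 87.5 + 1.515 = 89.02 Ω
I = V / R_total = 3.00 / 89.02 = 0.03370 A
The full supply current passes through R_A: P = I²R.
P_R_A = (0.03370)² × 87.5 = 0.09938 W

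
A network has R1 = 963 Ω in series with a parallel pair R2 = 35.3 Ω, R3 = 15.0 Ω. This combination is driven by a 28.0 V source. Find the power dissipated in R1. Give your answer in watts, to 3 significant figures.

0.797 W

First combine the parallel branches into one equivalent R_p, then R1 + R_p is a series pair.
R_p = (35.3×15.0)/(35.3+15.0) = 10.53 Ω
R_total = 963 + 10.53 = 973.5 Ω
I = V / R_total = 28.0 / 973.5 = 0.02876 A
The full supply current passes through R1: P = I²R.
P_R1 = (0.02876)² × 963 = 0.7966 W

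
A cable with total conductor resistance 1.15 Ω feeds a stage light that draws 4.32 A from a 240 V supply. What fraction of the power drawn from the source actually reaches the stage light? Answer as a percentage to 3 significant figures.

97.9 %

The cable carries the full 4.32 A.
P_line = I² R_line = (4.320)² × 1.15 = 21.46 W
P_source = V I = 240 × 4.320 = 1037 W; P_load = 1015 W
η = P_load / P_source = 1015 / 1037 = 0.9793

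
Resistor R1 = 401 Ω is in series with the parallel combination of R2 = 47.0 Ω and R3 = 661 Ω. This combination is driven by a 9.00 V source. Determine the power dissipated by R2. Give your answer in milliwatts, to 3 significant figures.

Reduce the parallel pair to R_p first; the network is then a simple series string.
R_p = (47.0×661)/(47.0+661) = 43.88 Ω
R_total = 401 + 43.88 = 444.9 Ω
I = V / R_total = 9.00 / 444.9 = 0.02023 A
Voltage across the parallel pair: V_p = I × R_p = 0.02023 × 43.88 = 0.8877 V
R2 is across V_p, so use P = V²/R for that branch.
P_R2 = (0.8877)² / 47.0 = 0.01677 W

16.8 mW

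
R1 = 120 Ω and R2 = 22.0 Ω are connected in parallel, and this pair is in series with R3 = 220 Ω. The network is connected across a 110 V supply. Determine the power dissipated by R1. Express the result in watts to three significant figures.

Combine R1 and R2 into their parallel equivalent first, reducing the network to two series resistors.
R_p = (120×22.0)/(120+22.0) = 18.59 Ω
R_total = R_p + 220 = 18.59 + 220 = 238.6 Ω
I = V / R_total = 110 / 238.6 = 0.4610 A
Voltage across the parallel pair: V_p = I × R_p = 0.4610 × 18.59 = 8.571 V
R1 sits across V_p; its power is V_p²/R.
P_R1 = (8.571)² / 120 = 0.6122 W

0.612 W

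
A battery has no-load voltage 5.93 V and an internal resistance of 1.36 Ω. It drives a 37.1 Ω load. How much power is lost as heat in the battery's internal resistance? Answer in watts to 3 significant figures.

0.0323 W

Internal loss is I²r, with I set by the total series resistance r+R.
I = ε / (r + R) = 5.93 / (1.36 + 37.1) = 0.1542 A
P_int = I² r = (0.1542)² × 1.36 = 0.03233 W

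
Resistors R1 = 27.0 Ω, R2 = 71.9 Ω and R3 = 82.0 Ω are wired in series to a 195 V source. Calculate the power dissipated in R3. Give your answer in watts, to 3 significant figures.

95.3 W

The current is common to all series resistors; compute it, then apply P = I²R for the target.
R_total = 27.0 + 71.9 + 82.0 = 180.9 Ω
I = V / R_total = 195 / 180.9 = 1.078 A
P_R3 = I² × R3 = (1.078)² × 82.0 = 95.28 W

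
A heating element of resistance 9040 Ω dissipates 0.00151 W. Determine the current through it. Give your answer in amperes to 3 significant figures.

From P = V I = I²R = V²/R, with the two given quantities we get I = √(P / R).
I = √(0.00151 / 9040) = 0.0004087 A

0.000409 A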